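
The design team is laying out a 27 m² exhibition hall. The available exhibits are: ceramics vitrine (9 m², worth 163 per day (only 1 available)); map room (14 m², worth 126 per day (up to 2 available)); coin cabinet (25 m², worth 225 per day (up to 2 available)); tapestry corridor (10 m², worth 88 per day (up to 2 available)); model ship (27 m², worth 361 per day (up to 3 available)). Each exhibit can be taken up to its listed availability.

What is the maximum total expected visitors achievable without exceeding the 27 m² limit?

By expected visitors per m²: ceramics vitrine 18.11, model ship 13.37, map room 9.00 lead.
Filling by ratio: ceramics vitrine + map room for 289, with 4 m² left unused.
The 23 m² tied up in ceramics vitrine and map room is better spent on model ship — total rises to 361 (27 m²).

361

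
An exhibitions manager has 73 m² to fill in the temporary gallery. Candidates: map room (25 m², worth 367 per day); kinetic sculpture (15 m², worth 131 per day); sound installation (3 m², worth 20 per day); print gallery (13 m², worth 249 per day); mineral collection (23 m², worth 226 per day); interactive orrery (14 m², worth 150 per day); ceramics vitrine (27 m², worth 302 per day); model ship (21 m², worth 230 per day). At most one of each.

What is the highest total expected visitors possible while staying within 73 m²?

996

Taking the top-ratio exhibits first gives map room + sound installation + print gallery + ceramics vitrine for 938 (68 m²).
Dropping sound installation and ceramics vitrine frees 30 m²; slotting in interactive orrery + model ship (35 m²) lifts the total to 996 at 73 m².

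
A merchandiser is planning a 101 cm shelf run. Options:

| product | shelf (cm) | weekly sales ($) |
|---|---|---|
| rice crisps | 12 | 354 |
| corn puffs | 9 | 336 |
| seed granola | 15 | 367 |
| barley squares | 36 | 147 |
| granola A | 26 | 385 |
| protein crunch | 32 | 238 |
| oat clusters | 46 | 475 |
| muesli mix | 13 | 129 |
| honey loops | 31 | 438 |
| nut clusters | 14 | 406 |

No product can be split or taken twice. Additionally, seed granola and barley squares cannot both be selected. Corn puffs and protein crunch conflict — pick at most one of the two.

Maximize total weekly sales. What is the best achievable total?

Greedy by ratio would take rice crisps + corn puffs + seed granola + granola A + muesli mix + nut clusters: 89 cm used, total 1977.
Dropping granola A frees 26 cm; slotting in honey loops (31 cm) lifts the total to 2030 at 94 cm.
The spare 7 cm is too small for any remaining product, and no feasible exchange beats 2030.

2030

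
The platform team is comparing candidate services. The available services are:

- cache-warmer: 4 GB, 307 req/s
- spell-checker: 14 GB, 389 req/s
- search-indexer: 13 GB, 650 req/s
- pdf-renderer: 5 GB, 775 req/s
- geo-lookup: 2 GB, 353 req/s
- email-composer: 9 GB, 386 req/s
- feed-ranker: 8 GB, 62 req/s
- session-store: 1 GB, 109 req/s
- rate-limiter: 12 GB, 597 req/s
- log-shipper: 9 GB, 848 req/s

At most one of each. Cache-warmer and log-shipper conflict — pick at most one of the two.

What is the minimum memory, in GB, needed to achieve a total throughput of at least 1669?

Need the lightest bundle worth ≥ 1669.
Taking pdf-renderer + session-store + log-shipper gives 1732 (≥ 1669) for 15 GB.
Below 15 GB the best achievable stays under 1669.

15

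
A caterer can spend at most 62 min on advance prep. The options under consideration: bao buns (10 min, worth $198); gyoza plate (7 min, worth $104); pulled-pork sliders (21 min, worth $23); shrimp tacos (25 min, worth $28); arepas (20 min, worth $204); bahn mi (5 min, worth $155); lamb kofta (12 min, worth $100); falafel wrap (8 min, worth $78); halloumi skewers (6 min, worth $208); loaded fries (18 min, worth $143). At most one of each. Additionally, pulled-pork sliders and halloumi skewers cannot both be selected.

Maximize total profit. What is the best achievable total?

969

Taking the top-ratio dishes first gives bao buns + gyoza plate + arepas + bahn mi + falafel wrap + halloumi skewers for 947 (56 min).
Replace falafel wrap with lamb kofta: the trade gains 22 net, giving 969 at 60 min.
Next best is bao buns + gyoza plate + arepas + bahn mi + falafel wrap + halloumi skewers at 947 (56 min) — short by 22.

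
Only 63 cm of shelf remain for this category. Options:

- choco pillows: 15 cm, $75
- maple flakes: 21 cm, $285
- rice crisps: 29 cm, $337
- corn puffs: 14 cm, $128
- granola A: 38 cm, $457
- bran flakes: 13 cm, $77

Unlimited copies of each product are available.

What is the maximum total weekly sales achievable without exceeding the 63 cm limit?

3×maple flakes uses 63 of the 63 cm and totals 855.
Nothing else within 63 cm beats 855.

855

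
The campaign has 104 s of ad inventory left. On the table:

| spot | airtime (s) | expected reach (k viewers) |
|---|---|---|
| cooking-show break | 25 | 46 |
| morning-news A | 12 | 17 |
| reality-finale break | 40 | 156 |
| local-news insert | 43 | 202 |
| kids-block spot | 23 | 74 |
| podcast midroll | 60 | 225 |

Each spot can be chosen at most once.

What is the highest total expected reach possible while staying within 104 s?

427

Greedy by ratio would take morning-news A + reality-finale break + local-news insert: 95 s used, total 375.
The 52 s tied up in morning-news A and reality-finale break is better spent on podcast midroll — total rises to 427 (103 s).
The closest alternative, reality-finale break + podcast midroll, reaches only 381.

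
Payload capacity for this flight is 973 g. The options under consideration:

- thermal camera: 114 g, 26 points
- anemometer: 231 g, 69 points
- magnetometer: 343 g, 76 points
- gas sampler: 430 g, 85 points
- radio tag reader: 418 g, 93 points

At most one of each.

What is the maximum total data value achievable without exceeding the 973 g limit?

A density-first pass picks thermal camera + anemometer + radio tag reader — 188 at 763 g.
Dropping anemometer frees 231 g; slotting in gas sampler (430 g) lifts the total to 204 at 962 g.
Every other selection either busts 973 g or fails to beat 204.

204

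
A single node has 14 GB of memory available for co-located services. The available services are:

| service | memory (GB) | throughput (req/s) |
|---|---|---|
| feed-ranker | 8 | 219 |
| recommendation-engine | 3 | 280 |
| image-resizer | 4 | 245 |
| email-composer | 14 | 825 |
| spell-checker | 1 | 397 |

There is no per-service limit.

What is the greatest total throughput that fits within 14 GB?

5558

14×spell-checker uses 14 of the 14 GB and totals 5558.
Every other selection either busts 14 GB or fails to beat 5558.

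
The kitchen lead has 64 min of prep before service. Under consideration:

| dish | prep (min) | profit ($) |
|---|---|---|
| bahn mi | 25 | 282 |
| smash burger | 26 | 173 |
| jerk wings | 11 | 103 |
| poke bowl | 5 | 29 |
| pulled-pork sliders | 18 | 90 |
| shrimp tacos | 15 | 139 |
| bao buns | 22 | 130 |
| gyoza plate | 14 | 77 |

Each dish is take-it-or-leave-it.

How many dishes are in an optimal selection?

Best achievable profit is 558.
One optimal bundle: bahn mi + smash burger + jerk wings (62 min).
All optima have 3 dishes.

3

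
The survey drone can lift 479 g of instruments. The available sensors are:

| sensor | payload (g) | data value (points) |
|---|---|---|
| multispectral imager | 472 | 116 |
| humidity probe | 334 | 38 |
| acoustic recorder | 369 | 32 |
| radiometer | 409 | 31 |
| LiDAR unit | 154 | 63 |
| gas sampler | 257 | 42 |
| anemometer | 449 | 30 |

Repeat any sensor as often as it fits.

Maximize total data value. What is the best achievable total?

Taking 3×LiDAR unit: 462 g used, 189 in data value.
Every other selection either busts 479 g or fails to beat 189.

189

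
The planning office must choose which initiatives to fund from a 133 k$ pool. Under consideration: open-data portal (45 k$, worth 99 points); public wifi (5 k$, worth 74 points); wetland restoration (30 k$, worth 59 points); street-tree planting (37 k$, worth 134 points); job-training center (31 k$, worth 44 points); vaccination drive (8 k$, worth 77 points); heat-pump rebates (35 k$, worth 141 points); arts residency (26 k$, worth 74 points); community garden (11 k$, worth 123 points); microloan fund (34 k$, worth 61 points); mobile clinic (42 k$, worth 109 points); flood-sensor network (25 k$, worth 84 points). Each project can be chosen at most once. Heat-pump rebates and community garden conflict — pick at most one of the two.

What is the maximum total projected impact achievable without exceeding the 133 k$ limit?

Best packing: public wifi + street-tree planting + vaccination drive + community garden + mobile clinic + flood-sensor network — 128 k$, 601 total.
Next best is public wifi + street-tree planting + vaccination drive + arts residency + community garden + mobile clinic at 591 (129 k$) — short by 10.

601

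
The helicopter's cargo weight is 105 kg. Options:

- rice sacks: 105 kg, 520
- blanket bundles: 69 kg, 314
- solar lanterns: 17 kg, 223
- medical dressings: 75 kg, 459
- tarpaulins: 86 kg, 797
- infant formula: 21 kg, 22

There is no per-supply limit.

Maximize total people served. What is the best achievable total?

1338

Ranking by ratio (people served/kg): solar lanterns 13.12, tarpaulins 9.27, medical dressings 6.12, rice sacks 4.95.
6×solar lanterns uses 102 of the 105 kg and totals 1338.
No other feasible combination exceeds 1338.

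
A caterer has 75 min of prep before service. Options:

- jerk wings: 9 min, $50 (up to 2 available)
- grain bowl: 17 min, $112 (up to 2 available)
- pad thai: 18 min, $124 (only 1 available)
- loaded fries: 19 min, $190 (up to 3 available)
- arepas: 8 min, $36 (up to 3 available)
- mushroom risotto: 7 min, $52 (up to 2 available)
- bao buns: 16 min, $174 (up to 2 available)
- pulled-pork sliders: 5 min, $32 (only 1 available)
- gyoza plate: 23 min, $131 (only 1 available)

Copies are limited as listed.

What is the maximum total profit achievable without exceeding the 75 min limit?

Ranking by ratio (profit/min): bao buns 10.88, loaded fries 10.00, mushroom risotto 7.43.
2×loaded fries + 2×bao buns + pulled-pork sliders uses 75 of the 75 min and totals 760.
That's the maximum — no swap from here does better than 760.

760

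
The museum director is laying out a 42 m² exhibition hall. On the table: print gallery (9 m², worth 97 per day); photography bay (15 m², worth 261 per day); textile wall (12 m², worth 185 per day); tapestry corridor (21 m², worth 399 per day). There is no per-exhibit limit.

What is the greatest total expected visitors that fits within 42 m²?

Taking 2×tapestry corridor: 42 m² used, 798 in expected visitors.
Every other selection either busts 42 m² or fails to beat 798.

798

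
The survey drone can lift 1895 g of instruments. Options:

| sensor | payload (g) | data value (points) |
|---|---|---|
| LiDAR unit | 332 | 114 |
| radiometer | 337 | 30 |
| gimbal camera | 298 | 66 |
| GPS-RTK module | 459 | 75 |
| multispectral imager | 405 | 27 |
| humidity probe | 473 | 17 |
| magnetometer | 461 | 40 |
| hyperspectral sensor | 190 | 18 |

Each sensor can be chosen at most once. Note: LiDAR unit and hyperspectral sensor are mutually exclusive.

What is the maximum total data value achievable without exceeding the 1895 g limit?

Density check — LiDAR unit 0.34, gimbal camera 0.22, GPS-RTK module 0.16 are the best per g.
Best packing: LiDAR unit + radiometer + gimbal camera + GPS-RTK module + magnetometer — 1887 g, 325 total.
An exhaustive check of the 256 subsets confirms 325.

325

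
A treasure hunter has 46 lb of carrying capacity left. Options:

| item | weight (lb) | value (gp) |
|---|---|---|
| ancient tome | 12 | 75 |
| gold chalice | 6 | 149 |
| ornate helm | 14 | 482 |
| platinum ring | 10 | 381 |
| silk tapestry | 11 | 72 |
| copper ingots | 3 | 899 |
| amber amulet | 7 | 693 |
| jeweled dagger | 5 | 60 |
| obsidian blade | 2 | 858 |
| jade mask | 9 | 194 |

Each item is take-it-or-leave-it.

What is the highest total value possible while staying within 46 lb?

Taking the top-ratio items first gives gold chalice + ornate helm + platinum ring + copper ingots + amber amulet + obsidian blade for 3462 (42 lb).
Dropping gold chalice frees 6 lb; slotting in jade mask (9 lb) lifts the total to 3507 at 45 lb.
That's the maximum — no swap from here does better than 3507.

3507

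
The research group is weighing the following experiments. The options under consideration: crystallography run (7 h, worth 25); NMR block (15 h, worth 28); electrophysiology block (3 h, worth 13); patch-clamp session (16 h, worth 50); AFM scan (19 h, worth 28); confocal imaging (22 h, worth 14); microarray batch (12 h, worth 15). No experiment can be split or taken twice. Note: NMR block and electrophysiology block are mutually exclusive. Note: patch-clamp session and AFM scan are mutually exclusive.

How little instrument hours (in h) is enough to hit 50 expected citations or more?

16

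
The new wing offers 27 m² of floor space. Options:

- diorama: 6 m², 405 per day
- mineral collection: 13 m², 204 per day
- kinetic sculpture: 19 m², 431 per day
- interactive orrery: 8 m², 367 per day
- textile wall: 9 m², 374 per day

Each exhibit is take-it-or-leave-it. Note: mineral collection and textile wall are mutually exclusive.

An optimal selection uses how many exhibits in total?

3

Best achievable expected visitors is 1146.
One optimal bundle: diorama + interactive orrery + textile wall (23 m²).
Every optimal selection uses 3 exhibits.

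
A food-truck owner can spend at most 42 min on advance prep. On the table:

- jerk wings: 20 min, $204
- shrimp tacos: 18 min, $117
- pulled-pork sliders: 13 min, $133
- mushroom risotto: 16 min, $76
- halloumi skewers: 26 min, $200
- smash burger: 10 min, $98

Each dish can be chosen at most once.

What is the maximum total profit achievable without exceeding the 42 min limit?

Ranking by ratio (profit/min): pulled-pork sliders 10.23, jerk wings 10.20, smash burger 9.80.
A density-first pass picks jerk wings + pulled-pork sliders — 337 at 33 min.
The 20 min tied up in jerk wings is better spent on shrimp tacos + smash burger — total rises to 348 (41 min).
Nothing else within 42 min beats 348.

348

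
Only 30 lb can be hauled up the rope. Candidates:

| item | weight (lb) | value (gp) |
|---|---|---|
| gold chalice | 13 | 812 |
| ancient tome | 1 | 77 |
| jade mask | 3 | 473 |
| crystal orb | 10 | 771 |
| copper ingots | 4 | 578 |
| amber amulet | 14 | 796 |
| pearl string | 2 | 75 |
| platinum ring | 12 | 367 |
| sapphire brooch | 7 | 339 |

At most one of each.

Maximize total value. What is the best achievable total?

2634

Density check — jade mask 157.67, copper ingots 144.50, crystal orb 77.10 are the best per lb.
A density-first pass picks ancient tome + jade mask + crystal orb + copper ingots + pearl string + sapphire brooch — 2313 at 27 lb.
Dropping ancient tome and pearl string and sapphire brooch frees 10 lb; slotting in gold chalice (13 lb) lifts the total to 2634 at 30 lb.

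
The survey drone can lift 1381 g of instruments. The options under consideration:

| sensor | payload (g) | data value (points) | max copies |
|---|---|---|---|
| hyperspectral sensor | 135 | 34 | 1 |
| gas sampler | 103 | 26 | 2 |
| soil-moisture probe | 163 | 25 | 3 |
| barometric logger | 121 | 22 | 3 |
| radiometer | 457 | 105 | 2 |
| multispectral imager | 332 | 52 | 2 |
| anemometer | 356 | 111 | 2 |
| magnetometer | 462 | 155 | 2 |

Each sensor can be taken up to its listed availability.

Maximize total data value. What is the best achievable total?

429

Ranking by ratio (data value/g): magnetometer 0.34, anemometer 0.31, gas sampler 0.25.
The ratio heuristic lands on anemometer + 2×magnetometer (421) but leaves 101 g idle.
Replace magnetometer with 2×gas sampler + anemometer: the trade gains 8 net, giving 429 at 1380 g.
Nothing else within 1381 g beats 429.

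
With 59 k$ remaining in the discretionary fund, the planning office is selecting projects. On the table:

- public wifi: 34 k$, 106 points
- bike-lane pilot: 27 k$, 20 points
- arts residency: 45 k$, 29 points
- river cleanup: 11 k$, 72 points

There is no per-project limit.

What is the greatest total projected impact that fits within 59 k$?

360

By projected impact per k$: river cleanup 6.55, public wifi 3.12, bike-lane pilot 0.74, arts residency 0.64 lead.
Best packing: 5×river cleanup — 55 k$, 360 total.
No other feasible combination exceeds 360.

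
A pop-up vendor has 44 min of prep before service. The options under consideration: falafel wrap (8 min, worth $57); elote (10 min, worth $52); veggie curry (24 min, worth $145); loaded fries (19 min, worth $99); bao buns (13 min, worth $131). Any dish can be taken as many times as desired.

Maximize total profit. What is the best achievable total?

Taking 3×bao buns: 39 min used, 393 in profit.

393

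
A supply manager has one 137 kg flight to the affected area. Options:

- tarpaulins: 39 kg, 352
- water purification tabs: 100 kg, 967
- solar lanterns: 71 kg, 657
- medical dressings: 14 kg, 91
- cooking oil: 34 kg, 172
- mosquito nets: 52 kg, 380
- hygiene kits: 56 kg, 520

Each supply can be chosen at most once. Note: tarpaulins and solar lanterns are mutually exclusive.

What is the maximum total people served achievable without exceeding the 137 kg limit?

1177

A density-first pass picks water purification tabs + medical dressings — 1058 at 114 kg.
Replace water purification tabs and medical dressings with solar lanterns + hygiene kits: the trade gains 119 net, giving 1177 at 127 kg.
Runner-up water purification tabs + cooking oil tops out at 1139.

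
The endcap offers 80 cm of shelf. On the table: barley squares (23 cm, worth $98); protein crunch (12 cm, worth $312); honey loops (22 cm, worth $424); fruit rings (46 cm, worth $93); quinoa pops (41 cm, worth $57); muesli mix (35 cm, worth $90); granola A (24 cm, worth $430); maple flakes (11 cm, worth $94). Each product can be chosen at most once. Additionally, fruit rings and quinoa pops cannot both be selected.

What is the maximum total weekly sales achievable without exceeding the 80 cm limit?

Protein crunch + honey loops + granola A + maple flakes uses 69 of the 80 cm and totals 1260.
The closest alternative, protein crunch + honey loops + granola A, reaches only 1166.

1260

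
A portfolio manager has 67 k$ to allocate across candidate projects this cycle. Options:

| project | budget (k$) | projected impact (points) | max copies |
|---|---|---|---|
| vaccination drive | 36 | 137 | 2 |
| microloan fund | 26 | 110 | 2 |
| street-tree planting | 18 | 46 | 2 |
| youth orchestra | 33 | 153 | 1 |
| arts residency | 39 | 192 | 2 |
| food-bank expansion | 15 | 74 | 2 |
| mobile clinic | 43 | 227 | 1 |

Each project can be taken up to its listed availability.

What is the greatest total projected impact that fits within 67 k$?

302

The ratio heuristic lands on food-bank expansion + mobile clinic (301) but leaves 9 k$ idle.
Dropping food-bank expansion and mobile clinic frees 58 k$; slotting in microloan fund + arts residency (65 k$) lifts the total to 302 at 65 k$.
The spare 2 k$ is too small for any remaining project, and no exchange beats 302.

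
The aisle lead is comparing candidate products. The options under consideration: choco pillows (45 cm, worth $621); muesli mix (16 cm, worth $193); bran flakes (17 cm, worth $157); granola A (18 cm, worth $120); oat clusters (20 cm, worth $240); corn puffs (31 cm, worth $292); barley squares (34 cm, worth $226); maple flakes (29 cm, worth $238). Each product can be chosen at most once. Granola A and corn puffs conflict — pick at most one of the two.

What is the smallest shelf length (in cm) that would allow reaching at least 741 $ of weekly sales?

Minimise cm subject to total weekly sales ≥ 741.
choco pillows + muesli mix reaches 814 using 61 cm.
No combination under 61 cm hits 741.

61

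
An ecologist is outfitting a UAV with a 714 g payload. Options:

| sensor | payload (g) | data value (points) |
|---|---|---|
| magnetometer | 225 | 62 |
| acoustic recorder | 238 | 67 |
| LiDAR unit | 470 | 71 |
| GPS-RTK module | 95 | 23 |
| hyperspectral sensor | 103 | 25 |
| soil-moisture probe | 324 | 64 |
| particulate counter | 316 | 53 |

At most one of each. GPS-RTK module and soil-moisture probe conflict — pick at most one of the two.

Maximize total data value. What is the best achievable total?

Best packing: magnetometer + acoustic recorder + GPS-RTK module + hyperspectral sensor — 661 g, 177 total.
The spare 53 g is too small for any remaining sensor, and no feasible exchange beats 177.

177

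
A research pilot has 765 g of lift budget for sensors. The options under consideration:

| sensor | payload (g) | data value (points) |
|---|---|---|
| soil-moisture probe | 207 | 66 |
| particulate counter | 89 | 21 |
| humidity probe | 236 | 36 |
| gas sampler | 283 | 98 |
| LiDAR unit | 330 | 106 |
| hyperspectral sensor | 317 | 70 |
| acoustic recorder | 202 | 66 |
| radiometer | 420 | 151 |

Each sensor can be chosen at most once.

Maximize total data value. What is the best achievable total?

257

Greedy by ratio would take gas sampler + radiometer: 703 g used, total 249.
Replace gas sampler with LiDAR unit: the trade gains 8 net, giving 257 at 750 g.
Next best is gas sampler + radiometer at 249 (703 g) — short by 8.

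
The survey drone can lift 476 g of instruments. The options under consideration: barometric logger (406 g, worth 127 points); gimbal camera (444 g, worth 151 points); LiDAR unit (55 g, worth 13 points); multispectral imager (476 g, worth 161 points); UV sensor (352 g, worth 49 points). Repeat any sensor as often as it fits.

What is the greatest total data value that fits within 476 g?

Filling by ratio: gimbal camera for 151, with 32 g left unused.
Dropping gimbal camera frees 444 g; slotting in multispectral imager (476 g) lifts the total to 161 at 476 g.
Nothing else within 476 g beats 161.

161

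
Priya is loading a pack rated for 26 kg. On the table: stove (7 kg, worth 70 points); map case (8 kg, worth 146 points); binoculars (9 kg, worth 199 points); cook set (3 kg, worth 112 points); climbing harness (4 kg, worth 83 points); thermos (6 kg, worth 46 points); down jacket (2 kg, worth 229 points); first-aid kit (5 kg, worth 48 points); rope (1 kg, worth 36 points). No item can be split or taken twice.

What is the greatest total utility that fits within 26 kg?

769

A density-first pass picks stove + binoculars + cook set + climbing harness + down jacket + rope — 729 at 26 kg.
The 8 kg tied up in stove and rope is better spent on map case — total rises to 769 (26 kg).
Runner-up stove + binoculars + cook set + climbing harness + down jacket + rope tops out at 729.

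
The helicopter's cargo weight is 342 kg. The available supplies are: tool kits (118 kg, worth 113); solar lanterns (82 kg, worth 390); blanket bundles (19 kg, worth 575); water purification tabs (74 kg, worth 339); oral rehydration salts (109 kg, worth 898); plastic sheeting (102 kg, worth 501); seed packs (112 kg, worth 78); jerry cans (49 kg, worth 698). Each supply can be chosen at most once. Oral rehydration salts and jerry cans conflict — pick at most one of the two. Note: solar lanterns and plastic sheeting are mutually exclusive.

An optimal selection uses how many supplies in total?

4

The maximum people served within 342 kg is 2313.
One optimal bundle: blanket bundles + water purification tabs + oral rehydration salts + plastic sheeting (304 kg).
All optima have 4 supplies.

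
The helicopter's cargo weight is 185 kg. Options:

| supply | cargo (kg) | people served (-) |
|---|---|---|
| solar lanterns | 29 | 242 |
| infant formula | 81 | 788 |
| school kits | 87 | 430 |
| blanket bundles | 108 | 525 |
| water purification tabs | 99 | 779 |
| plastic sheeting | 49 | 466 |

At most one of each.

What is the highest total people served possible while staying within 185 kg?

1567

Density check — infant formula 9.73, plastic sheeting 9.51, solar lanterns 8.34 are the best per kg.
A density-first pass picks solar lanterns + infant formula + plastic sheeting — 1496 at 159 kg.
Replace solar lanterns and plastic sheeting with water purification tabs: the trade gains 71 net, giving 1567 at 180 kg.
Next best is solar lanterns + infant formula + plastic sheeting at 1496 (159 kg) — short by 71.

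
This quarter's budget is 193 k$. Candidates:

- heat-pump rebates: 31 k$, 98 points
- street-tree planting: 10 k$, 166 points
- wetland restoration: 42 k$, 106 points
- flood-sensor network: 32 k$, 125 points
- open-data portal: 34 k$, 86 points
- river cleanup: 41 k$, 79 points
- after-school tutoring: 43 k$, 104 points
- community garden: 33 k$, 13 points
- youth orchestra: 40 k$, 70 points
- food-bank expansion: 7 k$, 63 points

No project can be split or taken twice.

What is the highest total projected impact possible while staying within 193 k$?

By projected impact per k$: street-tree planting 16.60, food-bank expansion 9.00, flood-sensor network 3.91 lead.
Filling by ratio: heat-pump rebates + street-tree planting + wetland restoration + flood-sensor network + open-data portal + community garden + food-bank expansion for 657, with 4 k$ left unused.
Replace community garden and food-bank expansion with after-school tutoring: the trade gains 28 net, giving 685 at 192 k$.
Runner-up heat-pump rebates + street-tree planting + wetland restoration + flood-sensor network + after-school tutoring + food-bank expansion tops out at 662.

685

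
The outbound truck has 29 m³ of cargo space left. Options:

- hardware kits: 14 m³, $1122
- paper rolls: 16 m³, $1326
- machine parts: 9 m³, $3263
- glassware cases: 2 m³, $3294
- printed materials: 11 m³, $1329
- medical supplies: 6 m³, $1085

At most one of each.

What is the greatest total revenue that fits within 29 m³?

8971

Ranking by ratio (revenue/m³): glassware cases 1647.00, machine parts 362.56, medical supplies 180.83, printed materials 120.82.
Taking machine parts + glassware cases + printed materials + medical supplies: 28 m³ used, 8971 in revenue.
The spare 1 m³ is too small for any remaining shipment, and no exchange beats 8971.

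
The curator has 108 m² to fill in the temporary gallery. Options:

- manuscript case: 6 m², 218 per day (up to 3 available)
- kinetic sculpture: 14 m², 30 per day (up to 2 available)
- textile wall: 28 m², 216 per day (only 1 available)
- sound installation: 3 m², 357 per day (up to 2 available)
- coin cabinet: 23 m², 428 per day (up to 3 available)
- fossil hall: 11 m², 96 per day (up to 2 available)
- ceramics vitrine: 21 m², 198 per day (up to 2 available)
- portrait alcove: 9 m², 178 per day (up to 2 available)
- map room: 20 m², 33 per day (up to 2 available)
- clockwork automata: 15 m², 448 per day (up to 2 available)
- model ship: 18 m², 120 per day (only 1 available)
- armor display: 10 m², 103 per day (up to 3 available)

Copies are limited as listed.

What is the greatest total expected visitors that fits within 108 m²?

The ratio ordering already packs tightly: 3×manuscript case + 2×sound installation + coin cabinet + 2×portrait alcove + 2×clockwork automata + armor display, 105 m², 3151.
No other feasible combination exceeds 3151.

3151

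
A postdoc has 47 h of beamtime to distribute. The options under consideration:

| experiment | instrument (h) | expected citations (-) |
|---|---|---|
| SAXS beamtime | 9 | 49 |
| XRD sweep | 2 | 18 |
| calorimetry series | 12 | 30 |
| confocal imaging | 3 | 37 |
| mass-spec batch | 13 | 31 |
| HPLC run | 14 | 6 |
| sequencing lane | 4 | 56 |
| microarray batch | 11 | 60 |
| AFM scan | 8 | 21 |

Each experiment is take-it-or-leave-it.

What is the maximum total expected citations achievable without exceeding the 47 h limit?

253

Greedy by ratio would take SAXS beamtime + XRD sweep + confocal imaging + sequencing lane + microarray batch + AFM scan: 37 h used, total 241.
The 2 h tied up in XRD sweep is better spent on calorimetry series — total rises to 253 (47 h).
The closest alternative, SAXS beamtime + XRD sweep + confocal imaging + mass-spec batch + sequencing lane + microarray batch, reaches only 251.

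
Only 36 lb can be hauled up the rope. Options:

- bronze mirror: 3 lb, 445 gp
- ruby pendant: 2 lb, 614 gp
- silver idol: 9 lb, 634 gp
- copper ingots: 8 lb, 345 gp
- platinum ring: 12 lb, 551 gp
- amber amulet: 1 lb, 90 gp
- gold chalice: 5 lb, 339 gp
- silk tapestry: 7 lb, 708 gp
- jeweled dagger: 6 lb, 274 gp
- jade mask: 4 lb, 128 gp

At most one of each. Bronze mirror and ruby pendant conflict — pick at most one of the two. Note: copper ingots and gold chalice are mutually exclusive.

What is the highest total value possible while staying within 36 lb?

Density check — ruby pendant 307.00, bronze mirror 148.33, silk tapestry 101.14, amber amulet 90.00 are the best per lb.
Ruby pendant + silver idol + platinum ring + amber amulet + gold chalice + silk tapestry uses 36 of the 36 lb and totals 2936.
An exhaustive check of the 1024 subsets confirms 2936.

2936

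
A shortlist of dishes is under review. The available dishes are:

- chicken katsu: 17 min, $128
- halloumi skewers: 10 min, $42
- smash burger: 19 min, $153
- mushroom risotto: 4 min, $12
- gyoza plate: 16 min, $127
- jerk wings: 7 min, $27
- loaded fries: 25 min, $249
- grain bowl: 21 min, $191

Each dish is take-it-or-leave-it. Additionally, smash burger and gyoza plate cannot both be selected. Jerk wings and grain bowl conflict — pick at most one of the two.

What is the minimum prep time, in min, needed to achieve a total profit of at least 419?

Need the lightest bundle worth ≥ 419.
loaded fries + grain bowl: 440 profit at 46 min.
No combination under 46 min hits 419.

46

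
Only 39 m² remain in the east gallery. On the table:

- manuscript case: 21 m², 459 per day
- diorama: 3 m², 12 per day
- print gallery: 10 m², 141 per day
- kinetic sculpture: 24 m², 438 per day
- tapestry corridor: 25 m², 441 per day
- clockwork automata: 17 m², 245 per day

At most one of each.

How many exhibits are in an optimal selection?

2

Optimal total is 704.
One optimal bundle: manuscript case + clockwork automata (38 m²).
Every optimal selection uses 2 exhibits.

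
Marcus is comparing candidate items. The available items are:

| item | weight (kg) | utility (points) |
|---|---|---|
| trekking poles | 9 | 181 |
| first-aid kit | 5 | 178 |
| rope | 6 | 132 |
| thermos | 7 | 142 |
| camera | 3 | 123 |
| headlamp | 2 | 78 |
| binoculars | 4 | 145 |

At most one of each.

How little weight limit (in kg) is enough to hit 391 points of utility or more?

Minimise kg subject to total utility ≥ 391.
first-aid kit + headlamp + binoculars: 401 utility at 11 kg.
Any bundle with less than 11 kg falls short of 391.

11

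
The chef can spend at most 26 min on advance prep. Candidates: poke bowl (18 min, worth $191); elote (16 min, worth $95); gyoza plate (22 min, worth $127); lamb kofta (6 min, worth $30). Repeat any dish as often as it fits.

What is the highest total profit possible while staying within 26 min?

Density check — poke bowl 10.61, elote 5.94, gyoza plate 5.77, lamb kofta 5.00 are the best per min.
Best packing: poke bowl + lamb kofta — 24 min, 221 total.
That's the maximum — no swap from here does better than 221.

221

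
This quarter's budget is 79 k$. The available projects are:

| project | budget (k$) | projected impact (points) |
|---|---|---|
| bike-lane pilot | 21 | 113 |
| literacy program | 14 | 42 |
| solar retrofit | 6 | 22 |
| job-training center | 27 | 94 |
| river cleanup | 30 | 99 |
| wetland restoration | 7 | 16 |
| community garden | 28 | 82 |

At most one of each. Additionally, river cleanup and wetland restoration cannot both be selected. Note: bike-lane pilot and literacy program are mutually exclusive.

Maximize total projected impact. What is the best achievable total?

Best packing: bike-lane pilot + job-training center + river cleanup — 78 k$, 306 total.

306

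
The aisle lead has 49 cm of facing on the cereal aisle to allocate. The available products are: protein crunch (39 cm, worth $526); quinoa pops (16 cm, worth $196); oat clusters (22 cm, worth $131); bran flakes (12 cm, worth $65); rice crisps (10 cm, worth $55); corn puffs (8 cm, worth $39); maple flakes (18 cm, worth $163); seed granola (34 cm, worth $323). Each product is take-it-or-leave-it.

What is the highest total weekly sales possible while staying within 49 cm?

Protein crunch + rice crisps uses 49 of the 49 cm and totals 581.
Every other selection either busts 49 cm or fails to beat 581.

581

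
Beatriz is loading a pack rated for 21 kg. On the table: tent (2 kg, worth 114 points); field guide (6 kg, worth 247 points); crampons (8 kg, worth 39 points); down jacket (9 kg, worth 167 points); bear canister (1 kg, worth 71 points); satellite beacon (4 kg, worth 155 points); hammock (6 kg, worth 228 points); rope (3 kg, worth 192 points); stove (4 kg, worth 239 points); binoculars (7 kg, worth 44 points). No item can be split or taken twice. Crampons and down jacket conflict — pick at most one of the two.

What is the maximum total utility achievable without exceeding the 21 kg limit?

Density check — bear canister 71.00, rope 64.00, stove 59.75, tent 57.00 are the best per kg.
The ratio heuristic lands on tent + field guide + bear canister + satellite beacon + rope + stove (1018) but leaves 1 kg idle.
The 5 kg tied up in bear canister and satellite beacon is better spent on hammock — total rises to 1020 (21 kg).

1020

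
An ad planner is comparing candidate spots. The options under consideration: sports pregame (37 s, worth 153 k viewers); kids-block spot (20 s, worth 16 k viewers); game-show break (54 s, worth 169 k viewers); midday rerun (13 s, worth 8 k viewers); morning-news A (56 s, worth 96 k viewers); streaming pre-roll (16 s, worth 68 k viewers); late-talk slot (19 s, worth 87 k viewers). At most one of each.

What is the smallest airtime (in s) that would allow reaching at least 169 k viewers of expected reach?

53

Minimise s subject to total expected reach ≥ 169.
sports pregame + streaming pre-roll reaches 221 using 53 s.
No combination under 53 s hits 169.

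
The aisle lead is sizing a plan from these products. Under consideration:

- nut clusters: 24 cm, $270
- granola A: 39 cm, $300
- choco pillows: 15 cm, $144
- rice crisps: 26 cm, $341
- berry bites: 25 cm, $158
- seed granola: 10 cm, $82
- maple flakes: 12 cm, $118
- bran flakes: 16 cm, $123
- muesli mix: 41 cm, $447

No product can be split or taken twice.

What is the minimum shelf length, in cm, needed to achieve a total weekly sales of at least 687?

60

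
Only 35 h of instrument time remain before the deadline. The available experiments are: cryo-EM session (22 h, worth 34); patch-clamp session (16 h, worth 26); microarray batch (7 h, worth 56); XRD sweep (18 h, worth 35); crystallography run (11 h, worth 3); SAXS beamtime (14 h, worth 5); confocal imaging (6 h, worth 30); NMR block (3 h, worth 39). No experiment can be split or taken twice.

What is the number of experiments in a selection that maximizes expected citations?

4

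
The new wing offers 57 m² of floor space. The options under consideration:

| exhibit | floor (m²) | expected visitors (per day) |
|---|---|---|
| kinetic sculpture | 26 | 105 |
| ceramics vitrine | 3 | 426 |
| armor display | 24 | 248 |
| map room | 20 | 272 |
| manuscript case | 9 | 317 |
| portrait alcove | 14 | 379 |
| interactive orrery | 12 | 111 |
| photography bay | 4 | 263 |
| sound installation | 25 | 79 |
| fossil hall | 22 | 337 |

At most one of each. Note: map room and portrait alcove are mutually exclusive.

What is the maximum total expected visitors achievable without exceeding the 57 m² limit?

Best packing: ceramics vitrine + manuscript case + portrait alcove + photography bay + fossil hall — 52 m², 1722 total.
That's the maximum — no feasible swap from here does better than 1722.

1722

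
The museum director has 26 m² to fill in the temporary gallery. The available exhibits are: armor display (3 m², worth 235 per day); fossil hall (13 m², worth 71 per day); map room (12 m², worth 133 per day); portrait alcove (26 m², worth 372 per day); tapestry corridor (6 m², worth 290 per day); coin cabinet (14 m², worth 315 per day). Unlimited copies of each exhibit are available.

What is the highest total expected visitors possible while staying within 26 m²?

1880

Density check — armor display 78.33, tapestry corridor 48.33, coin cabinet 22.50, portrait alcove 14.31 are the best per m².
Taking 8×armor display: 24 m² used, 1880 in expected visitors.
No other feasible combination exceeds 1880.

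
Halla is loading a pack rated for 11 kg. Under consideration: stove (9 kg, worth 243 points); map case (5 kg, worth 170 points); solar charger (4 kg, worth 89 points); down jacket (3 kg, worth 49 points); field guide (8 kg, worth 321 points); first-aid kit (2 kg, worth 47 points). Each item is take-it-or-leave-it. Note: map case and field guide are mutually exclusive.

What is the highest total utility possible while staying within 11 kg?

Filling by ratio: field guide + first-aid kit for 368, with 1 kg left unused.
The 2 kg tied up in first-aid kit is better spent on down jacket — total rises to 370 (11 kg).
Next best is field guide + first-aid kit at 368 (10 kg) — short by 2.

370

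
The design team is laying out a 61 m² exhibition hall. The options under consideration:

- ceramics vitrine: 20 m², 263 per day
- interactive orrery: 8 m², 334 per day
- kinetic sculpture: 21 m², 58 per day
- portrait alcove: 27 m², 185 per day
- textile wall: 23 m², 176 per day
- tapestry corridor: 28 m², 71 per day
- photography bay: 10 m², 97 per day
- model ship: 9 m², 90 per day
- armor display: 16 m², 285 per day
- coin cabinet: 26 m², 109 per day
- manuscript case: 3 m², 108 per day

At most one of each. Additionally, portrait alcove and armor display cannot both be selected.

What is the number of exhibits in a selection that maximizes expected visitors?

5

Optimal total is 1087.
One optimal bundle: ceramics vitrine + interactive orrery + photography bay + armor display + manuscript case (57 m²).
All optima have 5 exhibits.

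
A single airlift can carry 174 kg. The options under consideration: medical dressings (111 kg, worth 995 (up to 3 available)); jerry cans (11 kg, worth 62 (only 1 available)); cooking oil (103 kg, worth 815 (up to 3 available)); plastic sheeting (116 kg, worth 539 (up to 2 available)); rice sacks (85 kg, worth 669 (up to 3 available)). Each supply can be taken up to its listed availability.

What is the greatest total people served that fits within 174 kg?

1338

Ranking by ratio (people served/kg): medical dressings 8.96, cooking oil 7.91, rice sacks 7.87, jerry cans 5.64.
A density-first pass picks medical dressings + jerry cans — 1057 at 122 kg.
Dropping medical dressings and jerry cans frees 122 kg; slotting in 2×rice sacks (170 kg) lifts the total to 1338 at 170 kg.
Every other selection either busts 174 kg or exceeds an availability limit or fails to beat 1338.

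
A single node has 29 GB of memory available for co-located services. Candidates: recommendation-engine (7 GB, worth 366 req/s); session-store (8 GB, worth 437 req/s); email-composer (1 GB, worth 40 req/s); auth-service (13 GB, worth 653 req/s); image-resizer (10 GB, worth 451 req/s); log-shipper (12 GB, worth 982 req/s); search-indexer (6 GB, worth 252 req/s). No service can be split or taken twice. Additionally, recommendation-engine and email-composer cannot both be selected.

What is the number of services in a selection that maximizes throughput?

3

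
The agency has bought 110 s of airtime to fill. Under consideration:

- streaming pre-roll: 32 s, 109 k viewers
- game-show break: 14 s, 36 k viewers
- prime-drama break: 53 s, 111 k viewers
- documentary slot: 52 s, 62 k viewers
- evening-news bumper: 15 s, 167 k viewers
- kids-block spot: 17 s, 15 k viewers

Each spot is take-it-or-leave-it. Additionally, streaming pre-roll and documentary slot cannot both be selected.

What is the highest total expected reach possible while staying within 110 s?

Ranking by ratio (expected reach/s): evening-news bumper 11.13, streaming pre-roll 3.41, game-show break 2.57, prime-drama break 2.09.
Greedy by ratio would take streaming pre-roll + game-show break + evening-news bumper + kids-block spot: 78 s used, total 327.
Dropping game-show break and kids-block spot frees 31 s; slotting in prime-drama break (53 s) lifts the total to 387 at 100 s.

387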